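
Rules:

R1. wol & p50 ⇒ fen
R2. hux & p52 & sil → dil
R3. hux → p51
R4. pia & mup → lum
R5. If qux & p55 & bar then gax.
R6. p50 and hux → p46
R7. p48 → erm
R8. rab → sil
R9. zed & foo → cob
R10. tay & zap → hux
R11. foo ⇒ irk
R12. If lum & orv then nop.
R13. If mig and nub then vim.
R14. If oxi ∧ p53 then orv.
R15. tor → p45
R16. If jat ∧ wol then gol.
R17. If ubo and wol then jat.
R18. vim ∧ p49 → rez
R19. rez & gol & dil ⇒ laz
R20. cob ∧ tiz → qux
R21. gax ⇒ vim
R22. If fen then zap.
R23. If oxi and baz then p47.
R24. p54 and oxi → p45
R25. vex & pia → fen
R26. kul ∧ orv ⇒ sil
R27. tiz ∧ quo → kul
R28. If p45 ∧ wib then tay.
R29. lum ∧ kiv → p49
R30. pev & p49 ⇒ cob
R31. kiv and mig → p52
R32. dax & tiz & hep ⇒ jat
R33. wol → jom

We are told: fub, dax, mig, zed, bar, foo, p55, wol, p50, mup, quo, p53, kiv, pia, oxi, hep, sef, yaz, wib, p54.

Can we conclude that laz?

No

Forward chaining from the given facts derives: fen, lum, cob, irk, orv, zap, p45, tay, p49, p52, jom, hux, nop, p51, p46.
The only rule concluding laz is R19, which needs rez; that is never established.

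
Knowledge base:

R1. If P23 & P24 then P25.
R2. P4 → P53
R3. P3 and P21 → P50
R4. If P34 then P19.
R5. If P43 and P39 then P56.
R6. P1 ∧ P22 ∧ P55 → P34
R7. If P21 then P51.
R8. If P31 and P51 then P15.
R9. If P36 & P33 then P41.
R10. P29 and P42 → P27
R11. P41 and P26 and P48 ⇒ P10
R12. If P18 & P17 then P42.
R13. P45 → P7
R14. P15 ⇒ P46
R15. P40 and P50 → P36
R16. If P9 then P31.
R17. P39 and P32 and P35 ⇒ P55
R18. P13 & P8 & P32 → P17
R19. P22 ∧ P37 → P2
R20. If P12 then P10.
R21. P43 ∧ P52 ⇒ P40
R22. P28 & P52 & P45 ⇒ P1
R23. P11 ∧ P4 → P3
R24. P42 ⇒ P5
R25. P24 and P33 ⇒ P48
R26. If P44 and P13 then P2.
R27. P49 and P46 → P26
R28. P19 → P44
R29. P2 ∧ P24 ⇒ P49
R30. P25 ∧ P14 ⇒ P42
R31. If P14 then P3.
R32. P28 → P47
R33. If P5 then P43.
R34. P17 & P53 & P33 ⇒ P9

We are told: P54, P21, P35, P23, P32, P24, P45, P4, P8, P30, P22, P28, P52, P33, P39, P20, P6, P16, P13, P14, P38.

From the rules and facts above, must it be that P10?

P25  (by R1: P23, P24)
P53  (by R2: P4)
P51  (by R7: P21)
P55  (by R17: P39, P32, P35)
P17  (by R18: P13, P8, P32)
P1  (by R22: P28, P52, P45)
P48  (by R25: P24, P33)
P42  (by R30: P25, P14)
P3  (by R31: P14)
P9  (by R34: P17, P53, P33)
P50  (by R3: P3, P21)
P34  (by R6: P1, P22, P55)
P31  (by R16: P9)
P5  (by R24: P42)
P43  (by R33: P5)
P19  (by R4: P34)
P15  (by R8: P31, P51)
P46  (by R14: P15)
P40  (by R21: P43, P52)
P44  (by R28: P19)
P36  (by R15: P40, P50)
P2  (by R26: P44, P13)
P49  (by R29: P2, P24)
P41  (by R9: P36, P33)
P26  (by R27: P49, P46)
P10  (by R11: P41, P26, P48)

Yes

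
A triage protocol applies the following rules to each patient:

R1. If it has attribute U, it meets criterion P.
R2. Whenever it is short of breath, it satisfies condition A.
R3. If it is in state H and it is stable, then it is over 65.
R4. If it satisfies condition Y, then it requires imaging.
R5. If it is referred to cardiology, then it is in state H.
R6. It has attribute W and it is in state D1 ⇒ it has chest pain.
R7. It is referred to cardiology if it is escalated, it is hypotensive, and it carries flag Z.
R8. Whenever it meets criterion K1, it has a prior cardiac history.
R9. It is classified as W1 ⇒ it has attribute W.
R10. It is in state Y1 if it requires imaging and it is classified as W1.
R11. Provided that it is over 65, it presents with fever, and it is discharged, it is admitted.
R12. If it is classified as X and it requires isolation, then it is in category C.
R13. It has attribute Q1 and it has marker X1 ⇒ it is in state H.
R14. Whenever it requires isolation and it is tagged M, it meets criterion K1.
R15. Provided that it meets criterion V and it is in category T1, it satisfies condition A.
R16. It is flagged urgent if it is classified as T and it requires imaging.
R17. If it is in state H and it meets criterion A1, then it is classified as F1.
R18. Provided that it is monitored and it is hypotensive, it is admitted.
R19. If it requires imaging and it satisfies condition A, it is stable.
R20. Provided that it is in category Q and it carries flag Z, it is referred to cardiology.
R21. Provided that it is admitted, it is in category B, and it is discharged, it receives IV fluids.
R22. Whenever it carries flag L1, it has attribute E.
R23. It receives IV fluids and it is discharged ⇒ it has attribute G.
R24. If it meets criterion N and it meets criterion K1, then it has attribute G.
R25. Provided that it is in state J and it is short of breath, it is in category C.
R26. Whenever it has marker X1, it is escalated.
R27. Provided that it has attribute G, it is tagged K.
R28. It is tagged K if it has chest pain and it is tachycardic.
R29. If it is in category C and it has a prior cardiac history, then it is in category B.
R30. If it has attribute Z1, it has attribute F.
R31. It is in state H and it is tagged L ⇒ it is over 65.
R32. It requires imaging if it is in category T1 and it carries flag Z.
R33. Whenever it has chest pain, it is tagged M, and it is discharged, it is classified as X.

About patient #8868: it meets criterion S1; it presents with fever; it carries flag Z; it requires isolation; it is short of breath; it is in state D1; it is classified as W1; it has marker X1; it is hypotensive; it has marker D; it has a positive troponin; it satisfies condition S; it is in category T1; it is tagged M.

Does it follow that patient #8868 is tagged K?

Forward chaining from the given facts derives: satisfies condition A, has attribute W, meets criterion K1, is escalated, requires imaging, has chest pain, is referred to cardiology, has a prior cardiac history, is in state Y1, is stable, is in state H, is over 65.
Rules concluding "it is tagged K": R27 needs "it has attribute G"; R28 needs "it is tachycardic" — none of these are established.

No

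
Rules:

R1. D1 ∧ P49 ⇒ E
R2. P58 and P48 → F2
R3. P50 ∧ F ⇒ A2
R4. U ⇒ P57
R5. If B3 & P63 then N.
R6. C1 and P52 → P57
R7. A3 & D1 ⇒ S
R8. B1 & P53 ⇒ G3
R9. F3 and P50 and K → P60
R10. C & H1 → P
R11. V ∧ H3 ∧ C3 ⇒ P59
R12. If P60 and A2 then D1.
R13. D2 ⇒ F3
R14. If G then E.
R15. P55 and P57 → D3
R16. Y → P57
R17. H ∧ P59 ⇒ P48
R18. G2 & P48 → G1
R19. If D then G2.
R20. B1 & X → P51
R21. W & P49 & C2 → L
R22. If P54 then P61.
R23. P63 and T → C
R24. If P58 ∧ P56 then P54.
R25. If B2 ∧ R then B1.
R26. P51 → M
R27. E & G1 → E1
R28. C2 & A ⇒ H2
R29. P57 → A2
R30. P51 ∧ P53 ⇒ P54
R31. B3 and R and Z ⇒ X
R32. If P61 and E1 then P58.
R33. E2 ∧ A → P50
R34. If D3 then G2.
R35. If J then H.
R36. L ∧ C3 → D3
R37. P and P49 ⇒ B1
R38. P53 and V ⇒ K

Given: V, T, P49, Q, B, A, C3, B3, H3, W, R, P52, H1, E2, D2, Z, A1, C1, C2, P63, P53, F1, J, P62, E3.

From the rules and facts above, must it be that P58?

Yes

P57  (by R6: C1, P52)
P59  (by R11: V, H3, C3)
F3  (by R13: D2)
L  (by R21: W, P49, C2)
C  (by R23: P63, T)
A2  (by R29: P57)
X  (by R31: B3, R, Z)
P50  (by R33: E2, A)
H  (by R35: J)
D3  (by R36: L, C3)
K  (by R38: P53, V)
P60  (by R9: F3, P50, K)
P  (by R10: C, H1)
D1  (by R12: P60, A2)
P48  (by R17: H, P59)
G2  (by R34: D3)
B1  (by R37: P, P49)
E  (by R1: D1, P49)
G1  (by R18: G2, P48)
P51  (by R20: B1, X)
E1  (by R27: E, G1)
P54  (by R30: P51, P53)
P61  (by R22: P54)
P58  (by R32: P61, E1)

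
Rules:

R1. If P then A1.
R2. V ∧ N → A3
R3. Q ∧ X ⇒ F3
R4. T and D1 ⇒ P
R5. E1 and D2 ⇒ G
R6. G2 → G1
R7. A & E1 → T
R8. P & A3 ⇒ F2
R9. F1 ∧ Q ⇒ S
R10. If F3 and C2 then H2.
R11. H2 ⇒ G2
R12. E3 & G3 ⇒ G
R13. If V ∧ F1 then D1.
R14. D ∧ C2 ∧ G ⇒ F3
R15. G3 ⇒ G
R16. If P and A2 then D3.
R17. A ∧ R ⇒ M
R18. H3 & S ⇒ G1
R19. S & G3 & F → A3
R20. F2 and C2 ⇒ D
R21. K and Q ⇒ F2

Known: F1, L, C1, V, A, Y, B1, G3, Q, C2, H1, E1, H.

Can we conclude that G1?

Forward chaining from the given facts derives: T, S, D1, G, P, A1.
Rules concluding G1: R6 needs G2; R18 needs H3 — none of these are established.

No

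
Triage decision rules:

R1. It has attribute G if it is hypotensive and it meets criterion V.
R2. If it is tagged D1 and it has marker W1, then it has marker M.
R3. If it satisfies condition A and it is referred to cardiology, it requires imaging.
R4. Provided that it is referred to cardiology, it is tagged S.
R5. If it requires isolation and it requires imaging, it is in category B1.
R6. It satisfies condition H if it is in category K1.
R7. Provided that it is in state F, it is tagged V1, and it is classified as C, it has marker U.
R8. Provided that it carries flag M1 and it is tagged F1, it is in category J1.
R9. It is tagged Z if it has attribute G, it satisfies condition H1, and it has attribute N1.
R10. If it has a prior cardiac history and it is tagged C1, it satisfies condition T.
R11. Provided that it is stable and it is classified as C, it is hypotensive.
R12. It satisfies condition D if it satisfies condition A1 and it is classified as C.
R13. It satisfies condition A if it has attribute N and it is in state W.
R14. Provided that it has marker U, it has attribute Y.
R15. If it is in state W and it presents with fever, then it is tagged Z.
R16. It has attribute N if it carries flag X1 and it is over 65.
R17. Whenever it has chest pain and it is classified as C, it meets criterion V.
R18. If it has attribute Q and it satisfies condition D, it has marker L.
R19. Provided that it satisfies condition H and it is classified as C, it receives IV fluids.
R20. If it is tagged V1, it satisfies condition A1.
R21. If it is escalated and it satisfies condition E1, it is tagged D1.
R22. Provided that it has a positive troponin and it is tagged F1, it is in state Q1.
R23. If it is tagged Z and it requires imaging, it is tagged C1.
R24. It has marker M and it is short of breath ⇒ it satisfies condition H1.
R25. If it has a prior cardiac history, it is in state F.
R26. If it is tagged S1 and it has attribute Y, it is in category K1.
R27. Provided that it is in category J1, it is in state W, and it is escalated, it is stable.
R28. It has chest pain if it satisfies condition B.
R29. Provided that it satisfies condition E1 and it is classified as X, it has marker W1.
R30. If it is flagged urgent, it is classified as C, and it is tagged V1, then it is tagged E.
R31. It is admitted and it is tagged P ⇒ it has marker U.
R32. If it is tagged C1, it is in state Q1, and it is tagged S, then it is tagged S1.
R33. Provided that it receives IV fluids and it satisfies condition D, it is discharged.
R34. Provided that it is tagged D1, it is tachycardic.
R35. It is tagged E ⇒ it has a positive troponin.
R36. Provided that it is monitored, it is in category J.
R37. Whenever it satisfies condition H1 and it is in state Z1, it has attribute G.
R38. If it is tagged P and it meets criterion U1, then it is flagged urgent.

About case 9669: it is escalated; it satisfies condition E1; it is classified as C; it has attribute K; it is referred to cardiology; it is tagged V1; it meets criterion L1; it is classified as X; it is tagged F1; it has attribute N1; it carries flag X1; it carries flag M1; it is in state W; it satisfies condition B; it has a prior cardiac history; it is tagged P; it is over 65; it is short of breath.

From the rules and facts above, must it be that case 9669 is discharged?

Forward chaining from the given facts derives: is tagged S, is in category J1, has attribute N, satisfies condition A1, is tagged D1, is in state F, is stable, has chest pain, has marker W1, is tachycardic, has marker M, has marker U, is hypotensive, satisfies condition D, satisfies condition A, has attribute Y, meets criterion V, satisfies condition H1, has attribute G, requires imaging, is tagged Z, is tagged C1, satisfies condition T.
The only rule concluding "it is discharged" is R33, which needs "it receives IV fluids"; that is never established.

No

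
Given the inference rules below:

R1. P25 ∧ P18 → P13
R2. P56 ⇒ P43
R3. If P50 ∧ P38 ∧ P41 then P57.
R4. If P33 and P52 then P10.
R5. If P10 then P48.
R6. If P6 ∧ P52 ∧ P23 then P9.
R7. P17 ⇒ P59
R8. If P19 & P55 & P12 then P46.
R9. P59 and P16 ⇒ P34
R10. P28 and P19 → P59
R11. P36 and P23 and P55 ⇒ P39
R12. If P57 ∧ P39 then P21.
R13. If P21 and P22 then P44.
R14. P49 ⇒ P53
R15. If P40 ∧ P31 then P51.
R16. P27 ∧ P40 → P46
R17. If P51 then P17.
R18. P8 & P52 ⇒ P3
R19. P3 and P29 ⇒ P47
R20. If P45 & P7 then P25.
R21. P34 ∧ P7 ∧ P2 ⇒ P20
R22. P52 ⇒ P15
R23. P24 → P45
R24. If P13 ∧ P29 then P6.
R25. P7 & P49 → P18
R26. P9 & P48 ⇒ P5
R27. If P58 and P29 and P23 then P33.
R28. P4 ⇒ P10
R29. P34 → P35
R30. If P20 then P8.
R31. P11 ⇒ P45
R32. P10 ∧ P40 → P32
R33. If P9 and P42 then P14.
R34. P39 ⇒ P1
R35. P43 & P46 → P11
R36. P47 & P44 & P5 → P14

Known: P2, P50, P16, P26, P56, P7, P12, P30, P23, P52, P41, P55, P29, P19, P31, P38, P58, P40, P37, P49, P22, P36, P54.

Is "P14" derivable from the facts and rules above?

P43  (by R2: P56)
P57  (by R3: P50, P38, P41)
P46  (by R8: P19, P55, P12)
P39  (by R11: P36, P23, P55)
P21  (by R12: P57, P39)
P44  (by R13: P21, P22)
P51  (by R15: P40, P31)
P17  (by R17: P51)
P18  (by R25: P7, P49)
P33  (by R27: P58, P29, P23)
P11  (by R35: P43, P46)
P10  (by R4: P33, P52)
P48  (by R5: P10)
P59  (by R7: P17)
P34  (by R9: P59, P16)
P20  (by R21: P34, P7, P2)
P8  (by R30: P20)
P45  (by R31: P11)
P3  (by R18: P8, P52)
P47  (by R19: P3, P29)
P25  (by R20: P45, P7)
P13  (by R1: P25, P18)
P6  (by R24: P13, P29)
P9  (by R6: P6, P52, P23)
P5  (by R26: P9, P48)
P14  (by R36: P47, P44, P5)

Yes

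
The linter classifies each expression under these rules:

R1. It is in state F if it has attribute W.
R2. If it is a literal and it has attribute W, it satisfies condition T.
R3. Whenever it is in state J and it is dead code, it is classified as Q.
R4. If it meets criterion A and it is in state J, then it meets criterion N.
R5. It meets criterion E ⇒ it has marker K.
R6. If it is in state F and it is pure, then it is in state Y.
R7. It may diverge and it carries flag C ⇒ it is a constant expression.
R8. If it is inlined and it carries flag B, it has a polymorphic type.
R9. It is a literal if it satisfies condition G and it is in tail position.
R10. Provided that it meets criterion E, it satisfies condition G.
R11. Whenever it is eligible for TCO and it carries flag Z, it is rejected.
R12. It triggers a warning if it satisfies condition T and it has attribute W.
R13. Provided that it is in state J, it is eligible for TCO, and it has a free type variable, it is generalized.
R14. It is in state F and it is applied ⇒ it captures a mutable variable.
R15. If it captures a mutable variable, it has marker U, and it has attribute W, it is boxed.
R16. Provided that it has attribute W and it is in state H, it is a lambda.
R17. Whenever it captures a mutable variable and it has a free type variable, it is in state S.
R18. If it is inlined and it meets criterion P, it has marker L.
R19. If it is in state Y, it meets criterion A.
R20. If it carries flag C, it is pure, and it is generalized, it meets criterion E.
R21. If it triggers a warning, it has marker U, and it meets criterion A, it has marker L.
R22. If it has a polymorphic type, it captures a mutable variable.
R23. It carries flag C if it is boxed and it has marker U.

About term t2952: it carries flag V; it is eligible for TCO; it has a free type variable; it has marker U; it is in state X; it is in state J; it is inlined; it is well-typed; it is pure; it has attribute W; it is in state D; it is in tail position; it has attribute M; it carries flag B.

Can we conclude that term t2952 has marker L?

Yes

By R1 (it has attribute W): it is in state F.
By R6 (it is in state F, it is pure): it is in state Y.
By R8 (it is inlined, it carries flag B): it has a polymorphic type.
By R13 (it is in state J, it is eligible for TCO, it has a free type variable): it is generalized.
By R19 (it is in state Y): it meets criterion A.
By R22 (it has a polymorphic type): it captures a mutable variable.
By R15 (it captures a mutable variable, it has marker U, it has attribute W): it is boxed.
By R23 (it is boxed, it has marker U): it carries flag C.
By R20 (it carries flag C, it is pure, it is generalized): it meets criterion E.
By R10 (it meets criterion E): it satisfies condition G.
By R9 (it satisfies condition G, it is in tail position): it is a literal.
By R2 (it is a literal, it has attribute W): it satisfies condition T.
By R12 (it satisfies condition T, it has attribute W): it triggers a warning.
By R21 (it triggers a warning, it has marker U, it meets criterion A): it has marker L.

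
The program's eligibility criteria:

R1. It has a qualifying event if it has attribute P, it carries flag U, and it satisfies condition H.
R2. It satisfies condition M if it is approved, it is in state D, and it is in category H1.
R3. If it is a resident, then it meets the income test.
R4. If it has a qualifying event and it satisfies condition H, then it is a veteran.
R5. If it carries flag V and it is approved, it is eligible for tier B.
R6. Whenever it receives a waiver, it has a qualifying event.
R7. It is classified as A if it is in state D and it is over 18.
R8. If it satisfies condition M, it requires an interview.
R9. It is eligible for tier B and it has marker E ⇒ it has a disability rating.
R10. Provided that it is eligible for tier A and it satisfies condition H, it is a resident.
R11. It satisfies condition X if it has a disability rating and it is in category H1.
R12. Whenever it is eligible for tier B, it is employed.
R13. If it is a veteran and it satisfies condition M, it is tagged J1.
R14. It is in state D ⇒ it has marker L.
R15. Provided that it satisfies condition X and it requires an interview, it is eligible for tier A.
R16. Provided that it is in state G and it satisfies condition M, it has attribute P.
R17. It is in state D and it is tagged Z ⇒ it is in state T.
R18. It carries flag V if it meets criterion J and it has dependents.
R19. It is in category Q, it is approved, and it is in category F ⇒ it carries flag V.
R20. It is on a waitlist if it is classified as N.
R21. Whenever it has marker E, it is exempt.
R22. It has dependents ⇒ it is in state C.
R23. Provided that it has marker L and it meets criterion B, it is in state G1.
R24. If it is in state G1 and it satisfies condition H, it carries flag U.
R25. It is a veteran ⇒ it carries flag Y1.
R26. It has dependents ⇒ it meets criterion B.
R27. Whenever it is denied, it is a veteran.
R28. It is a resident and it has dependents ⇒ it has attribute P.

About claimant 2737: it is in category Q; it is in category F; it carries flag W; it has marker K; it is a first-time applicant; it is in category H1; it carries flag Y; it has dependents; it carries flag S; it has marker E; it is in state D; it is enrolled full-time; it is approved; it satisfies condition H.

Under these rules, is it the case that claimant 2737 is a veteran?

Yes

By R2 (it is approved, it is in state D, it is in category H1): it satisfies condition M.
By R8 (it satisfies condition M): it requires an interview.
By R14 (it is in state D): it has marker L.
By R19 (it is in category Q, it is approved, it is in category F): it carries flag V.
By R26 (it has dependents): it meets criterion B.
By R5 (it carries flag V, it is approved): it is eligible for tier B.
By R9 (it is eligible for tier B, it has marker E): it has a disability rating.
By R11 (it has a disability rating, it is in category H1): it satisfies condition X.
By R15 (it satisfies condition X, it requires an interview): it is eligible for tier A.
By R23 (it has marker L, it meets criterion B): it is in state G1.
By R24 (it is in state G1, it satisfies condition H): it carries flag U.
By R10 (it is eligible for tier A, it satisfies condition H): it is a resident.
By R28 (it is a resident, it has dependents): it has attribute P.
By R1 (it has attribute P, it carries flag U, it satisfies condition H): it has a qualifying event.
By R4 (it has a qualifying event, it satisfies condition H): it is a veteran.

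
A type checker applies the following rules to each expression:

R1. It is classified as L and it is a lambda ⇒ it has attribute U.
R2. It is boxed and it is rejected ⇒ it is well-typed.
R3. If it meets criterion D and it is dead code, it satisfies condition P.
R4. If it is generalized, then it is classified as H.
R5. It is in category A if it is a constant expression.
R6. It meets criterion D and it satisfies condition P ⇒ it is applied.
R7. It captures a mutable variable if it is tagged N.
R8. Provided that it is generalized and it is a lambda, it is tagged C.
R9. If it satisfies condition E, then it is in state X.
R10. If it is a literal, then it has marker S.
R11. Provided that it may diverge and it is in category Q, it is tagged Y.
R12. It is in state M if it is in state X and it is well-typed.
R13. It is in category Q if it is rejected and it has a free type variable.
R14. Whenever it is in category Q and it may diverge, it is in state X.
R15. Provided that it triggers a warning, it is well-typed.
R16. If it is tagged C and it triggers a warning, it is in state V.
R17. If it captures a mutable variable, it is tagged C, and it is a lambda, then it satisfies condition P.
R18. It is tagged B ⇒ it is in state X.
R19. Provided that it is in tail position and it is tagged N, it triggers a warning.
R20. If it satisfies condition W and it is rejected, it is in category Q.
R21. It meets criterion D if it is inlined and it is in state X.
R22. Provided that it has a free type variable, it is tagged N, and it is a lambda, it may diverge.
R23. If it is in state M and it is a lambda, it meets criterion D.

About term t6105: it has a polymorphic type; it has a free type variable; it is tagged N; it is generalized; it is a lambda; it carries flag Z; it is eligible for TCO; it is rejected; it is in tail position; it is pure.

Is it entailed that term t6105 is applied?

By R7 (it is tagged N): it captures a mutable variable.
By R8 (it is generalized, it is a lambda): it is tagged C.
By R13 (it is rejected, it has a free type variable): it is in category Q.
By R17 (it captures a mutable variable, it is tagged C, it is a lambda): it satisfies condition P.
By R19 (it is in tail position, it is tagged N): it triggers a warning.
By R22 (it has a free type variable, it is tagged N, it is a lambda): it may diverge.
By R14 (it is in category Q, it may diverge): it is in state X.
By R15 (it triggers a warning): it is well-typed.
By R12 (it is in state X, it is well-typed): it is in state M.
By R23 (it is in state M, it is a lambda): it meets criterion D.
By R6 (it meets criterion D, it satisfies condition P): it is applied.

Yes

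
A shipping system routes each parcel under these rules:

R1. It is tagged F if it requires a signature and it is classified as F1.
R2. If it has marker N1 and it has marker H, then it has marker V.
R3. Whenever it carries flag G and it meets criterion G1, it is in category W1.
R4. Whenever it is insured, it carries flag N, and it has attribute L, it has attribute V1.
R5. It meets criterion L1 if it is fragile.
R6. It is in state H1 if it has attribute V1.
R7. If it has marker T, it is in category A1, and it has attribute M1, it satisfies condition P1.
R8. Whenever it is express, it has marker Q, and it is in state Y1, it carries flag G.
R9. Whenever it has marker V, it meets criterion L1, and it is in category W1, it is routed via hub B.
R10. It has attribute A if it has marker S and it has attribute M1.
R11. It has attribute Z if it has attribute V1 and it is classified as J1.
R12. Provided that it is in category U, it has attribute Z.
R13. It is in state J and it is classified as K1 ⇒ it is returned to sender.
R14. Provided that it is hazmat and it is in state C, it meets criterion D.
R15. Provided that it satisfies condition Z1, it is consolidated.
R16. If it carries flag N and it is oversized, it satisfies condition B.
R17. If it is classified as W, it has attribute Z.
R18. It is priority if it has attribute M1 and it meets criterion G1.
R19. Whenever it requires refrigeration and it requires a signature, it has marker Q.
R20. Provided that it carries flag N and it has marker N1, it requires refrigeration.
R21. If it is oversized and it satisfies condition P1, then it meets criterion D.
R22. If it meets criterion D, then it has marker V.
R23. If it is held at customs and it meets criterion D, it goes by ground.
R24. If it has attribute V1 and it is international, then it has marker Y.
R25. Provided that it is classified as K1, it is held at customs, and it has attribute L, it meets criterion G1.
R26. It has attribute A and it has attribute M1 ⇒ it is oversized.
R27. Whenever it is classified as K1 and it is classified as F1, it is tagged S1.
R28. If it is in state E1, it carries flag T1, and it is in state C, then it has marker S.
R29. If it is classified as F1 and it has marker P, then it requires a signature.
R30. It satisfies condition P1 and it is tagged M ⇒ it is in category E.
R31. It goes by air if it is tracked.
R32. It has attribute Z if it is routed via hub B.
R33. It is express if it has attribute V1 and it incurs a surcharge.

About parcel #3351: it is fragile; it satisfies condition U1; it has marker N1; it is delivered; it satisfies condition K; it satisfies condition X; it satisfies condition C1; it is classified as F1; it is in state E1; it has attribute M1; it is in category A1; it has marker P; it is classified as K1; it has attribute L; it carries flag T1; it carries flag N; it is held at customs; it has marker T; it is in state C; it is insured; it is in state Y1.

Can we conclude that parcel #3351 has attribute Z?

No

Forward chaining from the given facts derives: has attribute V1, meets criterion L1, is in state H1, satisfies condition P1, requires refrigeration, meets criterion G1, is tagged S1, has marker S, requires a signature, is tagged F, has attribute A, is priority, has marker Q, is oversized, satisfies condition B, meets criterion D, has marker V, goes by ground.
Rules concluding "it has attribute Z": R11 needs "it is classified as J1"; R12 needs "it is in category U"; R17 needs "it is classified as W"; R32 needs "it is routed via hub B" — none of these are established.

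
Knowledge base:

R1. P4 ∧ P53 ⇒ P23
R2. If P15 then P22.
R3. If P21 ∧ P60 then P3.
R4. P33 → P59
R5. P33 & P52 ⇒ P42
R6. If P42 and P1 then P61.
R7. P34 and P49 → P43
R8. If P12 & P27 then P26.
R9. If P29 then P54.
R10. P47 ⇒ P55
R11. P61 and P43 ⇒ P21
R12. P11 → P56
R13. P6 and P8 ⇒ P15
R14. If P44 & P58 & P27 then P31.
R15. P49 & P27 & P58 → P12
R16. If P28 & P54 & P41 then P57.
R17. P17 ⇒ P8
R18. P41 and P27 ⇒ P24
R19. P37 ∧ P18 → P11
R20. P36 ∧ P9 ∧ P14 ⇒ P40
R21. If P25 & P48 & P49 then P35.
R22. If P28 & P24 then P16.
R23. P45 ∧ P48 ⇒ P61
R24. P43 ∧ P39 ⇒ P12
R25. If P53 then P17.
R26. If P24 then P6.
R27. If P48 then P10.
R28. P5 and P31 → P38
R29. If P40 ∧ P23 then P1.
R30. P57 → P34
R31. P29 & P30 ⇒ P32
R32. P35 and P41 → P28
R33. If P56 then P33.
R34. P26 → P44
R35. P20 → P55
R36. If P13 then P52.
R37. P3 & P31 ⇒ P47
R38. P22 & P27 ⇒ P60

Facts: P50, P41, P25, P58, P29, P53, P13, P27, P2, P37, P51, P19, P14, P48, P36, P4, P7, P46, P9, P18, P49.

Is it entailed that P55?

Yes

P23  (by R1: P4, P53)
P54  (by R9: P29)
P12  (by R15: P49, P27, P58)
P24  (by R18: P41, P27)
P11  (by R19: P37, P18)
P40  (by R20: P36, P9, P14)
P35  (by R21: P25, P48, P49)
P17  (by R25: P53)
P6  (by R26: P24)
P1  (by R29: P40, P23)
P28  (by R32: P35, P41)
P52  (by R36: P13)
P26  (by R8: P12, P27)
P56  (by R12: P11)
P57  (by R16: P28, P54, P41)
P8  (by R17: P17)
P34  (by R30: P57)
P33  (by R33: P56)
P44  (by R34: P26)
P42  (by R5: P33, P52)
P61  (by R6: P42, P1)
P43  (by R7: P34, P49)
P21  (by R11: P61, P43)
P15  (by R13: P6, P8)
P31  (by R14: P44, P58, P27)
P22  (by R2: P15)
P60  (by R38: P22, P27)
P3  (by R3: P21, P60)
P47  (by R37: P3, P31)
P55  (by R10: P47)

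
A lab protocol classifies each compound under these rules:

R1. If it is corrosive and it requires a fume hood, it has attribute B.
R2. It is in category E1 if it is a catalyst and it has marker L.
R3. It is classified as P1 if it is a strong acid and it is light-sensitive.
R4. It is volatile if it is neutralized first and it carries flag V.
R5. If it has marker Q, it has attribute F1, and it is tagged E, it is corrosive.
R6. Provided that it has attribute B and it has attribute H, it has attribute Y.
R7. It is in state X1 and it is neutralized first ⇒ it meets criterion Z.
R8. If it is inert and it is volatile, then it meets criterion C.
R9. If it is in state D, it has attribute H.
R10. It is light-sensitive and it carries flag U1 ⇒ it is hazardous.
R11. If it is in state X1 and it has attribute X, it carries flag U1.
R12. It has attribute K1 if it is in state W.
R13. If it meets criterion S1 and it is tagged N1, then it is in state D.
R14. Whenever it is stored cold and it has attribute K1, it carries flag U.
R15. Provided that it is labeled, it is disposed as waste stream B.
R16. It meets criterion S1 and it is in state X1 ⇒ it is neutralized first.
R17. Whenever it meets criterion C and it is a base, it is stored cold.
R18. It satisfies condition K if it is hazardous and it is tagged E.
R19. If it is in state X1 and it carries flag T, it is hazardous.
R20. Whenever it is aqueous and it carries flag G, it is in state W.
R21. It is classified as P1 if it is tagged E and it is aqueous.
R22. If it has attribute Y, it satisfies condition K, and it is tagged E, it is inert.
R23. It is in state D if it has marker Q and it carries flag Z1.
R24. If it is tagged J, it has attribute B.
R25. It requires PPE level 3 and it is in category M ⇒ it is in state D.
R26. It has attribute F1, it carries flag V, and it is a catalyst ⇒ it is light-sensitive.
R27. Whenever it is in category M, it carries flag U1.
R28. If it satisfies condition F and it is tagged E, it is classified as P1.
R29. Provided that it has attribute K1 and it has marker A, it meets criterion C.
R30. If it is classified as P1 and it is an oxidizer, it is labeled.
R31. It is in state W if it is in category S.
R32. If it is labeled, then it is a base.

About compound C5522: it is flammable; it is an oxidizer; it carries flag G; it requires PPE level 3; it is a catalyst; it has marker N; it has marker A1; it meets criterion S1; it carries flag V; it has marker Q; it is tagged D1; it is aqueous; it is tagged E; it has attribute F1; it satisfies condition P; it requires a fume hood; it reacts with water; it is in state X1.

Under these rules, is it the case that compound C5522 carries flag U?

Forward chaining from the given facts derives: is corrosive, is neutralized first, is in state W, is classified as P1, is light-sensitive, is labeled, is a base, has attribute B, is volatile, meets criterion Z, has attribute K1, is disposed as waste stream B.
The only rule concluding "it carries flag U" is R14, which needs "it is stored cold"; that is never established.

No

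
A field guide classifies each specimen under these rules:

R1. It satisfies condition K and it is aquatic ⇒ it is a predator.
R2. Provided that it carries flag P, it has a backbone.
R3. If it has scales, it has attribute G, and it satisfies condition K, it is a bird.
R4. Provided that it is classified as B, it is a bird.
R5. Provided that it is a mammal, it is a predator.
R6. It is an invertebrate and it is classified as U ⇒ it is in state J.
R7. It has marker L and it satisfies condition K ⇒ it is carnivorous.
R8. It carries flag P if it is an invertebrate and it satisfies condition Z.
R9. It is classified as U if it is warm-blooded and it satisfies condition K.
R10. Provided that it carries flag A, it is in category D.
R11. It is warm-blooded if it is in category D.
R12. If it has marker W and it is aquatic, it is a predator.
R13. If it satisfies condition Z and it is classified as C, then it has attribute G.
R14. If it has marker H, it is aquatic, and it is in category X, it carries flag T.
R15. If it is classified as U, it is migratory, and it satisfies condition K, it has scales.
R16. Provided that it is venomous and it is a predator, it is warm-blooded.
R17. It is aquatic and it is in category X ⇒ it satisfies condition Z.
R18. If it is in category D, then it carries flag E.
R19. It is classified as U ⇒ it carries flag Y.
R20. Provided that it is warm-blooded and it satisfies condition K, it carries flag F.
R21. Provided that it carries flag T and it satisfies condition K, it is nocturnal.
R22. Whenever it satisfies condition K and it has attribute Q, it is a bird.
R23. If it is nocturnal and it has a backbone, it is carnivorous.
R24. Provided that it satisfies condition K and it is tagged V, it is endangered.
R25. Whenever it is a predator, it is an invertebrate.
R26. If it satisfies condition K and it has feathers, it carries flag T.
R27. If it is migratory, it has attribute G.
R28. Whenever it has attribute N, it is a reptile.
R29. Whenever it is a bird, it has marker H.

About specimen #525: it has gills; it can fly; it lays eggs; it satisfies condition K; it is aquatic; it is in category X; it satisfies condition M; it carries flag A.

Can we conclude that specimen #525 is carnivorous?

No

Forward chaining from the given facts derives: is a predator, is in category D, is warm-blooded, satisfies condition Z, carries flag E, carries flag F, is an invertebrate, carries flag P, is classified as U, carries flag Y, has a backbone, is in state J.
Rules concluding "it is carnivorous": R7 needs "it has marker L"; R23 needs "it is nocturnal" — none of these are established.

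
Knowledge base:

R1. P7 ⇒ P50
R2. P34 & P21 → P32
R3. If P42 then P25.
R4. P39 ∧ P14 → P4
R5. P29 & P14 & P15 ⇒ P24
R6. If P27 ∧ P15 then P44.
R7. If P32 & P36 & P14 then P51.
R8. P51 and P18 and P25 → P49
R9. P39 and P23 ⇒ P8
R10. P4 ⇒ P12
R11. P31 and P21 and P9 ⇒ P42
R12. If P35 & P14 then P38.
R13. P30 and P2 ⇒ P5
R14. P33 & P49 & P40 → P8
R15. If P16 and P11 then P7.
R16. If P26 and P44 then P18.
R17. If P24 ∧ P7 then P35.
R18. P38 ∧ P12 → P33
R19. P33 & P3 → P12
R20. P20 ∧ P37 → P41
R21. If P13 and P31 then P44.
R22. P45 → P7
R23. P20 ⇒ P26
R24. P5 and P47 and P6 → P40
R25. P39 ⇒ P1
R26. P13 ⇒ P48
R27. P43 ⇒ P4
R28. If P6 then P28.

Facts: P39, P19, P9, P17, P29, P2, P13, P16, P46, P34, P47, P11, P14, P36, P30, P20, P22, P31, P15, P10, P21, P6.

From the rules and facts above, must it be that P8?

P32  (by R2: P34, P21)
P4  (by R4: P39, P14)
P24  (by R5: P29, P14, P15)
P51  (by R7: P32, P36, P14)
P12  (by R10: P4)
P42  (by R11: P31, P21, P9)
P5  (by R13: P30, P2)
P7  (by R15: P16, P11)
P35  (by R17: P24, P7)
P44  (by R21: P13, P31)
P26  (by R23: P20)
P40  (by R24: P5, P47, P6)
P25  (by R3: P42)
P38  (by R12: P35, P14)
P18  (by R16: P26, P44)
P33  (by R18: P38, P12)
P49  (by R8: P51, P18, P25)
P8  (by R14: P33, P49, P40)

Yes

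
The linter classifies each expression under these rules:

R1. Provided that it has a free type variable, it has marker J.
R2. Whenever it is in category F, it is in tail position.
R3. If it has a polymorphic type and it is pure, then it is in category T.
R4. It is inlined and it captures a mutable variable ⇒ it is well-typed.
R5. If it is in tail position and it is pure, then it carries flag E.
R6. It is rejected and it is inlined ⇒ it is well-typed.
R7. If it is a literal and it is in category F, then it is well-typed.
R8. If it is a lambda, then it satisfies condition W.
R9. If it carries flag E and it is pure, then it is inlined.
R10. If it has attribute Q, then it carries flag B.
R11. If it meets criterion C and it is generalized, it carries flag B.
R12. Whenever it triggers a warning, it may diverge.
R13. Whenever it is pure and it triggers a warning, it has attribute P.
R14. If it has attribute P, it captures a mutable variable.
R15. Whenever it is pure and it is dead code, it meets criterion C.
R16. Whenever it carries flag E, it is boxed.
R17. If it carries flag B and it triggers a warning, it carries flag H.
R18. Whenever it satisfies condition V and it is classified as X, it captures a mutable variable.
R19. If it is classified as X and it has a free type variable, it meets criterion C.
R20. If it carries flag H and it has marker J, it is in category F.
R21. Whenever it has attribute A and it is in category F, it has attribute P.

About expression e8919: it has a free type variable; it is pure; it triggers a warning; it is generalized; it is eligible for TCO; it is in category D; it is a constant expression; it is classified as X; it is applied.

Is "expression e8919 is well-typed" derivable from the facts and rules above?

Yes

By R1 (it has a free type variable): it has marker J.
By R13 (it is pure, it triggers a warning): it has attribute P.
By R14 (it has attribute P): it captures a mutable variable.
By R19 (it is classified as X, it has a free type variable): it meets criterion C.
By R11 (it meets criterion C, it is generalized): it carries flag B.
By R17 (it carries flag B, it triggers a warning): it carries flag H.
By R20 (it carries flag H, it has marker J): it is in category F.
By R2 (it is in category F): it is in tail position.
By R5 (it is in tail position, it is pure): it carries flag E.
By R9 (it carries flag E, it is pure): it is inlined.
By R4 (it is inlined, it captures a mutable variable): it is well-typed.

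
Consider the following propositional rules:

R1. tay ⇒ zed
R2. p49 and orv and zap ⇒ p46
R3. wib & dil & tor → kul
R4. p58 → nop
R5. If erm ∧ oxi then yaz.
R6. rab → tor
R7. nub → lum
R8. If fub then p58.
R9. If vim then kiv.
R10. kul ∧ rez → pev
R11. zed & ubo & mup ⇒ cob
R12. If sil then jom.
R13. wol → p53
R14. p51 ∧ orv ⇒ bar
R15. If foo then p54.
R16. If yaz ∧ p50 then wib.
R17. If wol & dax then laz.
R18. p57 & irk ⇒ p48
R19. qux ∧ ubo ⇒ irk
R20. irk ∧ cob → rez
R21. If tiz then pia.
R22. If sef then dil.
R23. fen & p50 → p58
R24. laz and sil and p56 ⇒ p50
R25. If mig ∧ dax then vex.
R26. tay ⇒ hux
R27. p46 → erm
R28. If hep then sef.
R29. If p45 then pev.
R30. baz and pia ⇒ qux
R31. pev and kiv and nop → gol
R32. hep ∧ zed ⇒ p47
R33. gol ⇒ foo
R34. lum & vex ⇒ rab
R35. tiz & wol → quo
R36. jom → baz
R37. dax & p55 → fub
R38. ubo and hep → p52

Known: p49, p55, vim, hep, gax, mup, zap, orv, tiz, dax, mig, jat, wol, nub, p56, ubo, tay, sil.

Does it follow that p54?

No

Forward chaining from the given facts derives: zed, p46, lum, kiv, cob, jom, p53, laz, pia, p50, vex, hux, erm, sef, p47, rab, quo, baz, fub, p52, tor, p58, dil, qux, nop, irk, rez.
The only rule concluding p54 is R15, which needs foo; that is never established.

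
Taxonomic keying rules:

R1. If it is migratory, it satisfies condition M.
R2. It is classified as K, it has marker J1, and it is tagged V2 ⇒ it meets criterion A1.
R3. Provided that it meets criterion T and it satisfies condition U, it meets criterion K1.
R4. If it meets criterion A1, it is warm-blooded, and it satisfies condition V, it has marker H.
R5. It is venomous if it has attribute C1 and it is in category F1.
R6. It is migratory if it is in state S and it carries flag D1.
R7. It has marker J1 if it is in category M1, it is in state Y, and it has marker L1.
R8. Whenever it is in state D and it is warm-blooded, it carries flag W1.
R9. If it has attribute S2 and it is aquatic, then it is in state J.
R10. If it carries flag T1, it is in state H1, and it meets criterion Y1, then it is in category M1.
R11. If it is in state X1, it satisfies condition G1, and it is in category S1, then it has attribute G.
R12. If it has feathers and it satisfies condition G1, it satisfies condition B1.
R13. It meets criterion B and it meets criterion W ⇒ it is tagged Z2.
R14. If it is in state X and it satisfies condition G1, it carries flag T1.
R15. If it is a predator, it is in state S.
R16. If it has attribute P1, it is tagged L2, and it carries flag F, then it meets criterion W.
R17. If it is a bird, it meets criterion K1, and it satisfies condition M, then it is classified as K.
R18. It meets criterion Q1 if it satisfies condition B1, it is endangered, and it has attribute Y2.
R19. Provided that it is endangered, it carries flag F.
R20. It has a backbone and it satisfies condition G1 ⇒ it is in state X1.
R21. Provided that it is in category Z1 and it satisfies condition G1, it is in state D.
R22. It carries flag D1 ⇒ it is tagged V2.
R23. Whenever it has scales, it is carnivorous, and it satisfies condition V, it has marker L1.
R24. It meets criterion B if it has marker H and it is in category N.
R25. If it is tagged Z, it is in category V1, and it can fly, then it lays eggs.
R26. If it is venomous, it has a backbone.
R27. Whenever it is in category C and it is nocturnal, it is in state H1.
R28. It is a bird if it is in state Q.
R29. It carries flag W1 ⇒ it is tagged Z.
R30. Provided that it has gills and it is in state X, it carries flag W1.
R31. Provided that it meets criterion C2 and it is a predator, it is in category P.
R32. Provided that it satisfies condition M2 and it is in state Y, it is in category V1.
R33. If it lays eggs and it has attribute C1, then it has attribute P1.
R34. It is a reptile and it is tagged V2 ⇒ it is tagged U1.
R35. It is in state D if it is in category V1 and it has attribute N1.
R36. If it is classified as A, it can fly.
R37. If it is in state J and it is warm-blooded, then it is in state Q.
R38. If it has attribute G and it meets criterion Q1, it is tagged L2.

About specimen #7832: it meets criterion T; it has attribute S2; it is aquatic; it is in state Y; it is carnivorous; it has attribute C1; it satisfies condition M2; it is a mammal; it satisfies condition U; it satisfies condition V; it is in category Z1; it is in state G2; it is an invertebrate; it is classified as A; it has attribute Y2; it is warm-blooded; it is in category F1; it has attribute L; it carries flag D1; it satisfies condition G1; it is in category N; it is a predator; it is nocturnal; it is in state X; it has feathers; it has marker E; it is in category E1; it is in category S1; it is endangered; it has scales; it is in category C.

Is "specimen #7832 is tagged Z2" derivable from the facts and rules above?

Forward chaining from the given facts derives: meets criterion K1, is venomous, is in state J, satisfies condition B1, carries flag T1, is in state S, meets criterion Q1, carries flag F, is in state D, is tagged V2, has marker L1, has a backbone, is in state H1, is in category V1, can fly, is in state Q, is migratory, carries flag W1, is in state X1, is a bird, is tagged Z, satisfies condition M, has attribute G, is classified as K, lays eggs, has attribute P1, is tagged L2, meets criterion W.
The only rule concluding "it is tagged Z2" is R13, which needs "it meets criterion B"; that is never established.

No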